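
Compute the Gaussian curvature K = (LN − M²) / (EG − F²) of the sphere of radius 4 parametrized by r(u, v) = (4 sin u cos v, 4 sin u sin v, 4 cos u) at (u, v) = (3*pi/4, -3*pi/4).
K = 1/16

Coefficients of the first fundamental form: E = 16, F = 0, G = 16*sin(u)^2.
Coefficients of the second fundamental form: L = -4*sin(u)/Abs(sin(u)), M = 0, N = -4*sin(u)^3/Abs(sin(u)).
Assemble K = (LN − M²)/(EG − F²) = 1/16. At (u, v) = (3*pi/4, -3*pi/4): K = 1/16.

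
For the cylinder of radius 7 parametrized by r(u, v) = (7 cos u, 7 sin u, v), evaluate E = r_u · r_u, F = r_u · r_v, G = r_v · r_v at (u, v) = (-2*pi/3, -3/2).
E = 49;  F = 0;  G = 1

Partials: r_u = (-7*sin(u), 7*cos(u), 0), r_v = (0, 0, 1). As functions of (u, v):
  E = r_u · r_u = 49,
  F = r_u · r_v = 0,
  G = r_v · r_v = 1.
Evaluating at (u, v) = (-2*pi/3, -3/2): E = 49, F = 0, G = 1.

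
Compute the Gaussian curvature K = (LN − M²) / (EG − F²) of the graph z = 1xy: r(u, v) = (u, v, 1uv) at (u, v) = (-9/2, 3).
K = -16/14641

Coefficients of the first fundamental form: E = v^2 + 1, F = u*v, G = u^2 + 1.
Coefficients of the second fundamental form: L = 0, M = 1/sqrt(u^2 + v^2 + 1), N = 0.
Assemble K = (LN − M²)/(EG − F²) = 1/((u^2*v^2 - (u^2 + 1)*(v^2 + 1))*(u^2 + v^2 + 1)). At (u, v) = (-9/2, 3): K = -16/14641.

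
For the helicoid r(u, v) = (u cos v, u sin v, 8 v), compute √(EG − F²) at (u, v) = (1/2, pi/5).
√(EG − F²)|_{(1/2, pi/5)} = sqrt(257)/2

E = 1, F = 0, G = u^2 + 64; EG − F² = u^2 + 64; √(EG − F²) = sqrt(u^2 + 64). At the given point: sqrt(257)/2.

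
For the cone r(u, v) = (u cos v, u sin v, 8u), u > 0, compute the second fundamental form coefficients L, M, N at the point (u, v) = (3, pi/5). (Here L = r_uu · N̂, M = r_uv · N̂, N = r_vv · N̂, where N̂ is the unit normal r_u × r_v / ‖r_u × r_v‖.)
L = 0;  M = 0;  N = 24*sqrt(65)/65

Compute the unit normal N̂(u, v) = (-8*sqrt(65)*u*cos(v)/(65*Abs(u)), -8*sqrt(65)*u*sin(v)/(65*Abs(u)), sqrt(65)*u/(65*Abs(u))), and the second partials r_uu, r_uv, r_vv. Take dot products:
  L(u, v) = r_uu · N̂ = 0,
  M(u, v) = r_uv · N̂ = 0,
  N(u, v) = r_vv · N̂ = 8*sqrt(65)*u^2/(65*Abs(u)).
Evaluating at (u, v) = (3, pi/5):
  L = 0, M = 0, N = 24*sqrt(65)/65.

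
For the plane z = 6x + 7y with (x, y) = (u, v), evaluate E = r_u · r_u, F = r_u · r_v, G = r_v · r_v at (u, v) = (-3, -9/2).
E = 37;  F = 42;  G = 50

Partials: r_u = (1, 0, 6), r_v = (0, 1, 7). As functions of (u, v):
  E = r_u · r_u = 37,
  F = r_u · r_v = 42,
  G = r_v · r_v = 50.
Evaluating at (u, v) = (-3, -9/2): E = 37, F = 42, G = 50.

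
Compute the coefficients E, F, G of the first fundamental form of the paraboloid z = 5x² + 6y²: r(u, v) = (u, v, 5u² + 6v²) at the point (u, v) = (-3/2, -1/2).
E = 226;  F = 90;  G = 37

Partials: r_u = (1, 0, 10*u), r_v = (0, 1, 12*v). As functions of (u, v):
  E = r_u · r_u = 100*u^2 + 1,
  F = r_u · r_v = 120*u*v,
  G = r_v · r_v = 144*v^2 + 1.
Evaluating at (u, v) = (-3/2, -1/2): E = 226, F = 90, G = 37.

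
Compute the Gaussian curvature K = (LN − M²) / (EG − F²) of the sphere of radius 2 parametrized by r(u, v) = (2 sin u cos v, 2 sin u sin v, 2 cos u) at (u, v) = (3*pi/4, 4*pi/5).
K = 1/4

Coefficients of the first fundamental form: E = 4, F = 0, G = 4*sin(u)^2.
Coefficients of the second fundamental form: L = -2*sin(u)/Abs(sin(u)), M = 0, N = -2*sin(u)^3/Abs(sin(u)).
Assemble K = (LN − M²)/(EG − F²) = 1/4. At (u, v) = (3*pi/4, 4*pi/5): K = 1/4.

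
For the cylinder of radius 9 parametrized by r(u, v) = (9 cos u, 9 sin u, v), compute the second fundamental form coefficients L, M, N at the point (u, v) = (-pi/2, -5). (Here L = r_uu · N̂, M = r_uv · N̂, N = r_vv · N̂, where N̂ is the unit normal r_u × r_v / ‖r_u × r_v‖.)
L = -9;  M = 0;  N = 0

Compute the unit normal N̂(u, v) = (cos(u), sin(u), 0), and the second partials r_uu, r_uv, r_vv. Take dot products:
  L(u, v) = r_uu · N̂ = -9,
  M(u, v) = r_uv · N̂ = 0,
  N(u, v) = r_vv · N̂ = 0.
Evaluating at (u, v) = (-pi/2, -5):
  L = -9, M = 0, N = 0.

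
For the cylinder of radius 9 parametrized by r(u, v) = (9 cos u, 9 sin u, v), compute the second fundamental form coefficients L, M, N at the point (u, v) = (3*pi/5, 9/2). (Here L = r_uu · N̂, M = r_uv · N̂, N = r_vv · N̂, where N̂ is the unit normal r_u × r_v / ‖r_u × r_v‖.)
L = -9;  M = 0;  N = 0

Compute the unit normal N̂(u, v) = (cos(u), sin(u), 0), and the second partials r_uu, r_uv, r_vv. Take dot products:
  L(u, v) = r_uu · N̂ = -9,
  M(u, v) = r_uv · N̂ = 0,
  N(u, v) = r_vv · N̂ = 0.
Evaluating at (u, v) = (3*pi/5, 9/2):
  L = -9, M = 0, N = 0.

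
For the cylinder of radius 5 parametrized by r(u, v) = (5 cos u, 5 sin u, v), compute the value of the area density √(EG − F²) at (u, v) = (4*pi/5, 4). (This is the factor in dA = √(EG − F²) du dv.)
√(EG − F²)|_{(4*pi/5, 4)} = 5

E = 25, F = 0, G = 1, so EG − F² = 25. Taking the positive square root: √(EG − F²) = 5. At (u, v) = (4*pi/5, 4): 5.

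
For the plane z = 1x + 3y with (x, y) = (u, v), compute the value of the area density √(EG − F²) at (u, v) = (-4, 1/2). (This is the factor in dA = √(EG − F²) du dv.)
√(EG − F²)|_{(-4, 1/2)} = sqrt(11)

E = 2, F = 3, G = 10, so EG − F² = 11. Taking the positive square root: √(EG − F²) = sqrt(11). At (u, v) = (-4, 1/2): sqrt(11).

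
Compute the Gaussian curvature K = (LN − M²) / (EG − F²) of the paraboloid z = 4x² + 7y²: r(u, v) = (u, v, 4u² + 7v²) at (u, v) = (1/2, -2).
K = 112/641601

Coefficients of the first fundamental form: E = 64*u^2 + 1, F = 112*u*v, G = 196*v^2 + 1.
Coefficients of the second fundamental form: L = 8/sqrt(64*u^2 + 196*v^2 + 1), M = 0, N = 14/sqrt(64*u^2 + 196*v^2 + 1).
Assemble K = (LN − M²)/(EG − F²) = 112/(4096*u^4 + 25088*u^2*v^2 + 128*u^2 + 38416*v^4 + 392*v^2 + 1). At (u, v) = (1/2, -2): K = 112/641601.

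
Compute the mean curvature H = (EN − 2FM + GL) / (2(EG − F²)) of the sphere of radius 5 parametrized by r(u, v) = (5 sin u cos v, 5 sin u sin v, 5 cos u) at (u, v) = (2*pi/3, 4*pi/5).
H = -1/5

With E = 25, F = 0, G = 25*sin(u)^2, L = -5*sin(u)/Abs(sin(u)), M = 0, N = -5*sin(u)^3/Abs(sin(u)), assemble
  H = (EN − 2FM + GL) / (2(EG − F²)) = -sin(u)/(5*Abs(sin(u))).
At (u, v) = (2*pi/3, 4*pi/5): H = -1/5.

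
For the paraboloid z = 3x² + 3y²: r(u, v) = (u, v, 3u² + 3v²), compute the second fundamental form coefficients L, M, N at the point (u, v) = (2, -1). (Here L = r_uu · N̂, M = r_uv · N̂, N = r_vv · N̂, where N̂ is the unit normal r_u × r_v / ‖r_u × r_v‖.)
L = 6*sqrt(181)/181;  M = 0;  N = 6*sqrt(181)/181

Compute the unit normal N̂(u, v) = (-6*u/sqrt(36*u^2 + 36*v^2 + 1), -6*v/sqrt(36*u^2 + 36*v^2 + 1), 1/sqrt(36*u^2 + 36*v^2 + 1)), and the second partials r_uu, r_uv, r_vv. Take dot products:
  L(u, v) = r_uu · N̂ = 6/sqrt(36*u^2 + 36*v^2 + 1),
  M(u, v) = r_uv · N̂ = 0,
  N(u, v) = r_vv · N̂ = 6/sqrt(36*u^2 + 36*v^2 + 1).
Evaluating at (u, v) = (2, -1):
  L = 6*sqrt(181)/181, M = 0, N = 6*sqrt(181)/181.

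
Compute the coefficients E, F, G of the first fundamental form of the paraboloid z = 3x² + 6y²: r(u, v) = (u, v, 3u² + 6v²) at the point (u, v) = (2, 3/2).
E = 145;  F = 216;  G = 325

Partials: r_u = (1, 0, 6*u), r_v = (0, 1, 12*v). As functions of (u, v):
  E = r_u · r_u = 36*u^2 + 1,
  F = r_u · r_v = 72*u*v,
  G = r_v · r_v = 144*v^2 + 1.
Evaluating at (u, v) = (2, 3/2): E = 145, F = 216, G = 325.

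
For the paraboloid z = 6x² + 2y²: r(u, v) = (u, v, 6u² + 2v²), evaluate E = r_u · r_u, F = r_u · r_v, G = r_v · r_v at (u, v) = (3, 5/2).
E = 1297;  F = 360;  G = 101

Partials: r_u = (1, 0, 12*u), r_v = (0, 1, 4*v). As functions of (u, v):
  E = r_u · r_u = 144*u^2 + 1,
  F = r_u · r_v = 48*u*v,
  G = r_v · r_v = 16*v^2 + 1.
Evaluating at (u, v) = (3, 5/2): E = 1297, F = 360, G = 101.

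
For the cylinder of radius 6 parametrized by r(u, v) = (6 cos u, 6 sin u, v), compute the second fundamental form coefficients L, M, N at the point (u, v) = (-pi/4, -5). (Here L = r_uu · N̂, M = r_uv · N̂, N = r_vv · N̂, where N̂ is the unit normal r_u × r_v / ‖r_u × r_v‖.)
L = -6;  M = 0;  N = 0

Compute the unit normal N̂(u, v) = (cos(u), sin(u), 0), and the second partials r_uu, r_uv, r_vv. Take dot products:
  L(u, v) = r_uu · N̂ = -6,
  M(u, v) = r_uv · N̂ = 0,
  N(u, v) = r_vv · N̂ = 0.
Evaluating at (u, v) = (-pi/4, -5):
  L = -6, M = 0, N = 0.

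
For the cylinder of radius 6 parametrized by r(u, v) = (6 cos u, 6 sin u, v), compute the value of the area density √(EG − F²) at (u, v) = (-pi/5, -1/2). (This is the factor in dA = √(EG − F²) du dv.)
√(EG − F²)|_{(-pi/5, -1/2)} = 6

E = 36, F = 0, G = 1, so EG − F² = 36. Taking the positive square root: √(EG − F²) = 6. At (u, v) = (-pi/5, -1/2): 6.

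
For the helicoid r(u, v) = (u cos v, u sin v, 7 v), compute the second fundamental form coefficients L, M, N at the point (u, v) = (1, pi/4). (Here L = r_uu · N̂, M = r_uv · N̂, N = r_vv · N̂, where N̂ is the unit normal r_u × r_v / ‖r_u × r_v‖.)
L = 0;  M = -7*sqrt(2)/10;  N = 0

Compute the unit normal N̂(u, v) = (7*sin(v)/sqrt(u^2 + 49), -7*cos(v)/sqrt(u^2 + 49), u/sqrt(u^2 + 49)), and the second partials r_uu, r_uv, r_vv. Take dot products:
  L(u, v) = r_uu · N̂ = 0,
  M(u, v) = r_uv · N̂ = -7/sqrt(u^2 + 49),
  N(u, v) = r_vv · N̂ = 0.
Evaluating at (u, v) = (1, pi/4):
  L = 0, M = -7*sqrt(2)/10, N = 0.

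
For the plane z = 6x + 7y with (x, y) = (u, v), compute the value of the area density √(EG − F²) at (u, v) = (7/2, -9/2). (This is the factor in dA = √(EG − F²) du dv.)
√(EG − F²)|_{(7/2, -9/2)} = sqrt(86)

E = 37, F = 42, G = 50, so EG − F² = 86. Taking the positive square root: √(EG − F²) = sqrt(86). At (u, v) = (7/2, -9/2): sqrt(86).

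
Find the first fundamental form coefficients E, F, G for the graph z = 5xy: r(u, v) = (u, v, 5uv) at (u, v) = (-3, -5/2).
E = 629/4;  F = 375/2;  G = 226

Partials: r_u = (1, 0, 5*v), r_v = (0, 1, 5*u). As functions of (u, v):
  E = r_u · r_u = 25*v^2 + 1,
  F = r_u · r_v = 25*u*v,
  G = r_v · r_v = 25*u^2 + 1.
Evaluating at (u, v) = (-3, -5/2): E = 629/4, F = 375/2, G = 226.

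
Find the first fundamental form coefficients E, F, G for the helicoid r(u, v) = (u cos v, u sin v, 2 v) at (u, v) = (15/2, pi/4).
E = 1;  F = 0;  G = 241/4

Partials: r_u = (cos(v), sin(v), 0), r_v = (-u*sin(v), u*cos(v), 2). As functions of (u, v):
  E = r_u · r_u = 1,
  F = r_u · r_v = 0,
  G = r_v · r_v = u^2 + 4.
Evaluating at (u, v) = (15/2, pi/4): E = 1, F = 0, G = 241/4.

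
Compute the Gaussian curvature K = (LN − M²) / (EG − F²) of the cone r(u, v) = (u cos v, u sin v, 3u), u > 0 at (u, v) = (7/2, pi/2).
K = 0

Coefficients of the first fundamental form: E = 10, F = 0, G = u^2.
Coefficients of the second fundamental form: L = 0, M = 0, N = 3*sqrt(10)*u^2/(10*Abs(u)).
Assemble K = (LN − M²)/(EG − F²) = 0. At (u, v) = (7/2, pi/2): K = 0.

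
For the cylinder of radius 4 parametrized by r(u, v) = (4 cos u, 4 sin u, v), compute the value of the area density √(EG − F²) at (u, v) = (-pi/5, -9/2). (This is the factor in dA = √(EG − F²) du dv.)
√(EG − F²)|_{(-pi/5, -9/2)} = 4

E = 16, F = 0, G = 1, so EG − F² = 16. Taking the positive square root: √(EG − F²) = 4. At (u, v) = (-pi/5, -9/2): 4.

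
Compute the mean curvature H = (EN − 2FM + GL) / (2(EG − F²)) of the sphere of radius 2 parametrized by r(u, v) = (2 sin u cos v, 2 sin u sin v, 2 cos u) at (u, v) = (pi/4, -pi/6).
H = -1/2

With E = 4, F = 0, G = 4*sin(u)^2, L = -2*sin(u)/Abs(sin(u)), M = 0, N = -2*sin(u)^3/Abs(sin(u)), assemble
  H = (EN − 2FM + GL) / (2(EG − F²)) = -sin(u)/(2*Abs(sin(u))).
At (u, v) = (pi/4, -pi/6): H = -1/2.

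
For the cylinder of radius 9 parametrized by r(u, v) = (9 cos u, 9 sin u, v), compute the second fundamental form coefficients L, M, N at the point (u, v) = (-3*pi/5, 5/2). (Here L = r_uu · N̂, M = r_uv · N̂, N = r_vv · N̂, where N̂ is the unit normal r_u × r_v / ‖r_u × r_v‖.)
L = -9;  M = 0;  N = 0

Compute the unit normal N̂(u, v) = (cos(u), sin(u), 0), and the second partials r_uu, r_uv, r_vv. Take dot products:
  L(u, v) = r_uu · N̂ = -9,
  M(u, v) = r_uv · N̂ = 0,
  N(u, v) = r_vv · N̂ = 0.
Evaluating at (u, v) = (-3*pi/5, 5/2):
  L = -9, M = 0, N = 0.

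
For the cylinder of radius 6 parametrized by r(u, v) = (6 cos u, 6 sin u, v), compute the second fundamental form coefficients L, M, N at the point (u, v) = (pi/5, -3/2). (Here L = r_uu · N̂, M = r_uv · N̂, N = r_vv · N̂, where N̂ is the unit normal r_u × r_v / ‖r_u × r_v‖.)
L = -6;  M = 0;  N = 0

Compute the unit normal N̂(u, v) = (cos(u), sin(u), 0), and the second partials r_uu, r_uv, r_vv. Take dot products:
  L(u, v) = r_uu · N̂ = -6,
  M(u, v) = r_uv · N̂ = 0,
  N(u, v) = r_vv · N̂ = 0.
Evaluating at (u, v) = (pi/5, -3/2):
  L = -6, M = 0, N = 0.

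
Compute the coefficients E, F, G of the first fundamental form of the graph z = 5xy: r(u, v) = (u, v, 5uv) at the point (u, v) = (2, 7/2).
E = 1229/4;  F = 175;  G = 101

Partials: r_u = (1, 0, 5*v), r_v = (0, 1, 5*u). As functions of (u, v):
  E = r_u · r_u = 25*v^2 + 1,
  F = r_u · r_v = 25*u*v,
  G = r_v · r_v = 25*u^2 + 1.
Evaluating at (u, v) = (2, 7/2): E = 1229/4, F = 175, G = 101.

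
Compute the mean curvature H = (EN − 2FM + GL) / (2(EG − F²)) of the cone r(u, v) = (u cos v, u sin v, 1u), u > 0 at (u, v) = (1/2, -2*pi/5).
H = sqrt(2)/2

With E = 2, F = 0, G = u^2, L = 0, M = 0, N = sqrt(2)*u^2/(2*Abs(u)), assemble
  H = (EN − 2FM + GL) / (2(EG − F²)) = sqrt(2)/(4*Abs(u)).
At (u, v) = (1/2, -2*pi/5): H = sqrt(2)/2.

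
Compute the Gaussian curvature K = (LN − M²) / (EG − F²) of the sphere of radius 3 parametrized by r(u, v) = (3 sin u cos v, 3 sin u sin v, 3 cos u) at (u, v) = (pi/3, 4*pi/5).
K = 1/9

Coefficients of the first fundamental form: E = 9, F = 0, G = 9*sin(u)^2.
Coefficients of the second fundamental form: L = -3*sin(u)/Abs(sin(u)), M = 0, N = -3*sin(u)^3/Abs(sin(u)).
Assemble K = (LN − M²)/(EG − F²) = 1/9. At (u, v) = (pi/3, 4*pi/5): K = 1/9.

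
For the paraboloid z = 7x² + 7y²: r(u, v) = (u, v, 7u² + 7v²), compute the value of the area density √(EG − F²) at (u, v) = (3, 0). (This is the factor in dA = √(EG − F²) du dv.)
√(EG − F²)|_{(3, 0)} = sqrt(1765)

E = 196*u^2 + 1, F = 196*u*v, G = 196*v^2 + 1, so EG − F² = 196*u^2 + 196*v^2 + 1. Taking the positive square root: √(EG − F²) = sqrt(196*u^2 + 196*v^2 + 1). At (u, v) = (3, 0): sqrt(1765).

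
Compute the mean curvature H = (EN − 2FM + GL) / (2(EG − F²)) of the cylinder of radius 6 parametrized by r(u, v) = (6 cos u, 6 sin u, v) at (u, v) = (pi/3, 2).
H = -1/12

With E = 36, F = 0, G = 1, L = -6, M = 0, N = 0, assemble
  H = (EN − 2FM + GL) / (2(EG − F²)) = -1/12.
At (u, v) = (pi/3, 2): H = -1/12.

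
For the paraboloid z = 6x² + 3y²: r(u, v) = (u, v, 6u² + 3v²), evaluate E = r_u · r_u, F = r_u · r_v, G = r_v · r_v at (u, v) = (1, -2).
E = 145;  F = -144;  G = 145

Partials: r_u = (1, 0, 12*u), r_v = (0, 1, 6*v). As functions of (u, v):
  E = r_u · r_u = 144*u^2 + 1,
  F = r_u · r_v = 72*u*v,
  G = r_v · r_v = 36*v^2 + 1.
Evaluating at (u, v) = (1, -2): E = 145, F = -144, G = 145.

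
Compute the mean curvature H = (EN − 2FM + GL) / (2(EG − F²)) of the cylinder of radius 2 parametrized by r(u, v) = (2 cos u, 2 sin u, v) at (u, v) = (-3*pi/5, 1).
H = -1/4

With E = 4, F = 0, G = 1, L = -2, M = 0, N = 0, assemble
  H = (EN − 2FM + GL) / (2(EG − F²)) = -1/4.
At (u, v) = (-3*pi/5, 1): H = -1/4.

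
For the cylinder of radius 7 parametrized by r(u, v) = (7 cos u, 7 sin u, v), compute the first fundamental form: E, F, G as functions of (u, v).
E = 49;  F = 0;  G = 1

Compute partials: r_u = (-7*sin(u), 7*cos(u), 0), r_v = (0, 0, 1). Then
  E = r_u · r_u = 49,
  F = r_u · r_v = 0,
  G = r_v · r_v = 1.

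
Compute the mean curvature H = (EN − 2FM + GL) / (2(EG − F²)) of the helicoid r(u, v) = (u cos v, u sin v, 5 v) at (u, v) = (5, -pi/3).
H = 0

With E = 1, F = 0, G = u^2 + 25, L = 0, M = -5/sqrt(u^2 + 25), N = 0, assemble
  H = (EN − 2FM + GL) / (2(EG − F²)) = 0.
At (u, v) = (5, -pi/3): H = 0.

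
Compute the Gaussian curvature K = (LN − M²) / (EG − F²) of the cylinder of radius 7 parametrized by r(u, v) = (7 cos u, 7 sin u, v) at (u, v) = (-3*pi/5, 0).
K = 0

Coefficients of the first fundamental form: E = 49, F = 0, G = 1.
Coefficients of the second fundamental form: L = -7, M = 0, N = 0.
Assemble K = (LN − M²)/(EG − F²) = 0. At (u, v) = (-3*pi/5, 0): K = 0.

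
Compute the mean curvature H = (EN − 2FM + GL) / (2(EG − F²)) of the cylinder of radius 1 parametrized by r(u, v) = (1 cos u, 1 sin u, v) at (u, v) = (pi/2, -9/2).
H = -1/2

With E = 1, F = 0, G = 1, L = -1, M = 0, N = 0, assemble
  H = (EN − 2FM + GL) / (2(EG − F²)) = -1/2.
At (u, v) = (pi/2, -9/2): H = -1/2.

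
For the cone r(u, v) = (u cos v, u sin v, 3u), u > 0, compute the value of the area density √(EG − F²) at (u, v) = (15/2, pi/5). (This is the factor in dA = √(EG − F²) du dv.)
√(EG − F²)|_{(15/2, pi/5)} = 15*sqrt(10)/2

E = 10, F = 0, G = u^2, so EG − F² = 10*u^2. Taking the positive square root: √(EG − F²) = sqrt(10)*Abs(u). At (u, v) = (15/2, pi/5): 15*sqrt(10)/2.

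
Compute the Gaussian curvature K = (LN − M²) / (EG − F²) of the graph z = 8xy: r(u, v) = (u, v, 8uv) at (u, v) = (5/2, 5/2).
K = -64/641601

Coefficients of the first fundamental form: E = 64*v^2 + 1, F = 64*u*v, G = 64*u^2 + 1.
Coefficients of the second fundamental form: L = 0, M = 8/sqrt(64*u^2 + 64*v^2 + 1), N = 0.
Assemble K = (LN − M²)/(EG − F²) = -64/(4096*u^4 + 8192*u^2*v^2 + 128*u^2 + 4096*v^4 + 128*v^2 + 1). At (u, v) = (5/2, 5/2): K = -64/641601.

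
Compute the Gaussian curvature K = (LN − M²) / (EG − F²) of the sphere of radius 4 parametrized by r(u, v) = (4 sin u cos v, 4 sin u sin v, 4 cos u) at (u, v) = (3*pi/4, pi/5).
K = 1/16

Coefficients of the first fundamental form: E = 16, F = 0, G = 16*sin(u)^2.
Coefficients of the second fundamental form: L = -4*sin(u)/Abs(sin(u)), M = 0, N = -4*sin(u)^3/Abs(sin(u)).
Assemble K = (LN − M²)/(EG − F²) = 1/16. At (u, v) = (3*pi/4, pi/5): K = 1/16.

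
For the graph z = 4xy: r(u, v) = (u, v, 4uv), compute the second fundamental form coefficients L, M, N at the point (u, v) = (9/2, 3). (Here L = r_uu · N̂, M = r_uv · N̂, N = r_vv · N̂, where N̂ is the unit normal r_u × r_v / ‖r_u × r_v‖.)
L = 0;  M = 4*sqrt(469)/469;  N = 0

Compute the unit normal N̂(u, v) = (-4*v/sqrt(16*u^2 + 16*v^2 + 1), -4*u/sqrt(16*u^2 + 16*v^2 + 1), 1/sqrt(16*u^2 + 16*v^2 + 1)), and the second partials r_uu, r_uv, r_vv. Take dot products:
  L(u, v) = r_uu · N̂ = 0,
  M(u, v) = r_uv · N̂ = 4/sqrt(16*u^2 + 16*v^2 + 1),
  N(u, v) = r_vv · N̂ = 0.
Evaluating at (u, v) = (9/2, 3):
  L = 0, M = 4*sqrt(469)/469, N = 0.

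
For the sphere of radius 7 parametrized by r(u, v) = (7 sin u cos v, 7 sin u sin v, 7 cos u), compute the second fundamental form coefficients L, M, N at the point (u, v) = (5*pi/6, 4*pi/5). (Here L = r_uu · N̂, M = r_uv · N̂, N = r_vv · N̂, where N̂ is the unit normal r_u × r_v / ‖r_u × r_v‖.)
L = -7;  M = 0;  N = -7/4

Compute the unit normal N̂(u, v) = (sin(u)^2*cos(v)/Abs(sin(u)), sin(u)^2*sin(v)/Abs(sin(u)), sin(2*u)/(2*Abs(sin(u)))), and the second partials r_uu, r_uv, r_vv. Take dot products:
  L(u, v) = r_uu · N̂ = -7*sin(u)/Abs(sin(u)),
  M(u, v) = r_uv · N̂ = 0,
  N(u, v) = r_vv · N̂ = -7*sin(u)^3/Abs(sin(u)).
Evaluating at (u, v) = (5*pi/6, 4*pi/5):
  L = -7, M = 0, N = -7/4.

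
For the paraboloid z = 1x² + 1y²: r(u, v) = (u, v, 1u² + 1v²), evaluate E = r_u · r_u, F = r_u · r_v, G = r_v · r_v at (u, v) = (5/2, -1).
E = 26;  F = -10;  G = 5

Partials: r_u = (1, 0, 2*u), r_v = (0, 1, 2*v). As functions of (u, v):
  E = r_u · r_u = 4*u^2 + 1,
  F = r_u · r_v = 4*u*v,
  G = r_v · r_v = 4*v^2 + 1.
Evaluating at (u, v) = (5/2, -1): E = 26, F = -10, G = 5.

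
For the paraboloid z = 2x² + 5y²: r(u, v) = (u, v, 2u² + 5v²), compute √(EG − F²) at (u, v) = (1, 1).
√(EG − F²)|_{(1, 1)} = 3*sqrt(13)

E = 16*u^2 + 1, F = 40*u*v, G = 100*v^2 + 1; EG − F² = 16*u^2 + 100*v^2 + 1; √(EG − F²) = sqrt(16*u^2 + 100*v^2 + 1). At the given point: 3*sqrt(13).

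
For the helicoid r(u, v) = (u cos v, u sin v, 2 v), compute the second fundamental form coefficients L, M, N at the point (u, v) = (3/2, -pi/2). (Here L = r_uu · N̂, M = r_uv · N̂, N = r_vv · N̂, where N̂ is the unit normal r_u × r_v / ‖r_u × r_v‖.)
L = 0;  M = -4/5;  N = 0

Compute the unit normal N̂(u, v) = (2*sin(v)/sqrt(u^2 + 4), -2*cos(v)/sqrt(u^2 + 4), u/sqrt(u^2 + 4)), and the second partials r_uu, r_uv, r_vv. Take dot products:
  L(u, v) = r_uu · N̂ = 0,
  M(u, v) = r_uv · N̂ = -2/sqrt(u^2 + 4),
  N(u, v) = r_vv · N̂ = 0.
Evaluating at (u, v) = (3/2, -pi/2):
  L = 0, M = -4/5, N = 0.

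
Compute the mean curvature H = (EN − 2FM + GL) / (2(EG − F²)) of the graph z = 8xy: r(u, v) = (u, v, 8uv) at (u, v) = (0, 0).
H = 0

With E = 64*v^2 + 1, F = 64*u*v, G = 64*u^2 + 1, L = 0, M = 8/sqrt(64*u^2 + 64*v^2 + 1), N = 0, assemble
  H = (EN − 2FM + GL) / (2(EG − F²)) = -512*u*v/(64*u^2 + 64*v^2 + 1)^(3/2).
At (u, v) = (0, 0): H = 0.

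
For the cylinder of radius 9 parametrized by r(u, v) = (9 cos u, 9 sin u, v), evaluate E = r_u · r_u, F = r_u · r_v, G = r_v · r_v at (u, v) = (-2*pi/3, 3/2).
E = 81;  F = 0;  G = 1

Partials: r_u = (-9*sin(u), 9*cos(u), 0), r_v = (0, 0, 1). As functions of (u, v):
  E = r_u · r_u = 81,
  F = r_u · r_v = 0,
  G = r_v · r_v = 1.
Evaluating at (u, v) = (-2*pi/3, 3/2): E = 81, F = 0, G = 1.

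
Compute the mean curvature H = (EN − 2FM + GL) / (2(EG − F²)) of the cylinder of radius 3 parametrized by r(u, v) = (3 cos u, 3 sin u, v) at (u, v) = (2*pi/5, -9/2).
H = -1/6

With E = 9, F = 0, G = 1, L = -3, M = 0, N = 0, assemble
  H = (EN − 2FM + GL) / (2(EG − F²)) = -1/6.
At (u, v) = (2*pi/5, -9/2): H = -1/6.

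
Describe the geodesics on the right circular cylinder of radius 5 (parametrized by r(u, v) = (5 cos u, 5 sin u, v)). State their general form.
The cylinder is flat (K = 0) and locally isometric to the plane via the development (u, v) ↦ (5 u, v). Geodesics are the pre-images of straight lines: circles (v constant), vertical lines (u constant), and helices (v = c · u + d) for constants c, d.

A right cylinder has E = 5², F = 0, G = 1, so EG − F² = 5², and L = −5, M = N = 0, giving K = (LN − M²)/(EG − F²) = 0 everywhere. A flat surface is locally isometric to the Euclidean plane via the map (u, v) ↦ (5 u, v). Straight lines in the (x̃, ỹ) plane pull back to: (a) horizontal circles (v = const), (b) vertical generators (u = const), and (c) helices (5 u tan θ = v, i.e. v = c · u + d).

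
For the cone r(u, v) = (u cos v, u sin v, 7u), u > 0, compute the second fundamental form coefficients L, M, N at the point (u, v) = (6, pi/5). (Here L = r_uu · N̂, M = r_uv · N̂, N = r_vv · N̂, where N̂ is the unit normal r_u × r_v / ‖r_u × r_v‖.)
L = 0;  M = 0;  N = 21*sqrt(2)/5

Compute the unit normal N̂(u, v) = (-7*sqrt(2)*u*cos(v)/(10*Abs(u)), -7*sqrt(2)*u*sin(v)/(10*Abs(u)), sqrt(2)*u/(10*Abs(u))), and the second partials r_uu, r_uv, r_vv. Take dot products:
  L(u, v) = r_uu · N̂ = 0,
  M(u, v) = r_uv · N̂ = 0,
  N(u, v) = r_vv · N̂ = 7*sqrt(2)*u^2/(10*Abs(u)).
Evaluating at (u, v) = (6, pi/5):
  L = 0, M = 0, N = 21*sqrt(2)/5.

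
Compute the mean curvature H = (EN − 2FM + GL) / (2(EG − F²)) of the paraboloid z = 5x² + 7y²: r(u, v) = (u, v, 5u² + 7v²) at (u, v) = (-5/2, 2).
H = 923*sqrt(1410)/220900

With E = 100*u^2 + 1, F = 140*u*v, G = 196*v^2 + 1, L = 10/sqrt(100*u^2 + 196*v^2 + 1), M = 0, N = 14/sqrt(100*u^2 + 196*v^2 + 1), assemble
  H = (EN − 2FM + GL) / (2(EG − F²)) = 4*(175*u^2 + 245*v^2 + 3)/(100*u^2 + 196*v^2 + 1)^(3/2).
At (u, v) = (-5/2, 2): H = 923*sqrt(1410)/220900.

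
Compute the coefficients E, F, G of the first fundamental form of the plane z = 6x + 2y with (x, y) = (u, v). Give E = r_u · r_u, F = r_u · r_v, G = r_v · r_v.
E = 37;  F = 12;  G = 5

Compute partials: r_u = (1, 0, 6), r_v = (0, 1, 2). Then
  E = r_u · r_u = 37,
  F = r_u · r_v = 12,
  G = r_v · r_v = 5.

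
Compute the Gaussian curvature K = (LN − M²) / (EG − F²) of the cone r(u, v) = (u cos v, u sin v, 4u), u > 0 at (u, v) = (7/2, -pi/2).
K = 0

Coefficients of the first fundamental form: E = 17, F = 0, G = u^2.
Coefficients of the second fundamental form: L = 0, M = 0, N = 4*sqrt(17)*u^2/(17*Abs(u)).
Assemble K = (LN − M²)/(EG − F²) = 0. At (u, v) = (7/2, -pi/2): K = 0.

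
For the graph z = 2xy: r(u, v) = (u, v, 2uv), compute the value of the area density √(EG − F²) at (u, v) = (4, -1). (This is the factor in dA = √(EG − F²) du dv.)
√(EG − F²)|_{(4, -1)} = sqrt(69)

E = 4*v^2 + 1, F = 4*u*v, G = 4*u^2 + 1, so EG − F² = 4*u^2 + 4*v^2 + 1. Taking the positive square root: √(EG − F²) = sqrt(4*u^2 + 4*v^2 + 1). At (u, v) = (4, -1): sqrt(69).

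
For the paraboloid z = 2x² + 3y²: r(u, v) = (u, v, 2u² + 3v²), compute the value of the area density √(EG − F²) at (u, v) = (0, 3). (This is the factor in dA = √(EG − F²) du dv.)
√(EG − F²)|_{(0, 3)} = 5*sqrt(13)

E = 16*u^2 + 1, F = 24*u*v, G = 36*v^2 + 1, so EG − F² = 16*u^2 + 36*v^2 + 1. Taking the positive square root: √(EG − F²) = sqrt(16*u^2 + 36*v^2 + 1). At (u, v) = (0, 3): 5*sqrt(13).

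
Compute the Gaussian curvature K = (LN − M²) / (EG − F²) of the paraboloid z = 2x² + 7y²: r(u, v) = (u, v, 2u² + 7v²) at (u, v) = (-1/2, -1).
K = 56/40401

Coefficients of the first fundamental form: E = 16*u^2 + 1, F = 56*u*v, G = 196*v^2 + 1.
Coefficients of the second fundamental form: L = 4/sqrt(16*u^2 + 196*v^2 + 1), M = 0, N = 14/sqrt(16*u^2 + 196*v^2 + 1).
Assemble K = (LN − M²)/(EG − F²) = 56/(256*u^4 + 6272*u^2*v^2 + 32*u^2 + 38416*v^4 + 392*v^2 + 1). At (u, v) = (-1/2, -1): K = 56/40401.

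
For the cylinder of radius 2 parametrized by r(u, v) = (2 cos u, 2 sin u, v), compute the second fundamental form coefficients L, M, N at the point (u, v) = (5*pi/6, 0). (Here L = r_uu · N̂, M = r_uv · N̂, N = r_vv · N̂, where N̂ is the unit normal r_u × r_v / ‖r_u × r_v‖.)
L = -2;  M = 0;  N = 0

Compute the unit normal N̂(u, v) = (cos(u), sin(u), 0), and the second partials r_uu, r_uv, r_vv. Take dot products:
  L(u, v) = r_uu · N̂ = -2,
  M(u, v) = r_uv · N̂ = 0,
  N(u, v) = r_vv · N̂ = 0.
Evaluating at (u, v) = (5*pi/6, 0):
  L = -2, M = 0, N = 0.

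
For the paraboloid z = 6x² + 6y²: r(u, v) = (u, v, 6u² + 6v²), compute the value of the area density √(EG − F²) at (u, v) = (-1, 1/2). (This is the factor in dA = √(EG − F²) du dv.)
√(EG − F²)|_{(-1, 1/2)} = sqrt(181)

E = 144*u^2 + 1, F = 144*u*v, G = 144*v^2 + 1, so EG − F² = 144*u^2 + 144*v^2 + 1. Taking the positive square root: √(EG − F²) = sqrt(144*u^2 + 144*v^2 + 1). At (u, v) = (-1, 1/2): sqrt(181).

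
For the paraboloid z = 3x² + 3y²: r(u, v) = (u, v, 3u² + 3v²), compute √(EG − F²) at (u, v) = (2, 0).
√(EG − F²)|_{(2, 0)} = sqrt(145)

E = 36*u^2 + 1, F = 36*u*v, G = 36*v^2 + 1; EG − F² = 36*u^2 + 36*v^2 + 1; √(EG − F²) = sqrt(36*u^2 + 36*v^2 + 1). At the given point: sqrt(145).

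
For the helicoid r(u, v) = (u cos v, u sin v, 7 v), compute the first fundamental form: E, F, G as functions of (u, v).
E = 1;  F = 0;  G = u^2 + 49

Compute partials: r_u = (cos(v), sin(v), 0), r_v = (-u*sin(v), u*cos(v), 7). Then
  E = r_u · r_u = 1,
  F = r_u · r_v = 0,
  G = r_v · r_v = u^2 + 49.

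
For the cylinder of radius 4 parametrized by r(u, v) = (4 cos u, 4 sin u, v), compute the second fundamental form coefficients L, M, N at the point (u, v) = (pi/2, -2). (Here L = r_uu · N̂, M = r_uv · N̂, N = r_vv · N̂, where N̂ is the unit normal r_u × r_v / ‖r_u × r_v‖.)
L = -4;  M = 0;  N = 0

Compute the unit normal N̂(u, v) = (cos(u), sin(u), 0), and the second partials r_uu, r_uv, r_vv. Take dot products:
  L(u, v) = r_uu · N̂ = -4,
  M(u, v) = r_uv · N̂ = 0,
  N(u, v) = r_vv · N̂ = 0.
Evaluating at (u, v) = (pi/2, -2):
  L = -4, M = 0, N = 0.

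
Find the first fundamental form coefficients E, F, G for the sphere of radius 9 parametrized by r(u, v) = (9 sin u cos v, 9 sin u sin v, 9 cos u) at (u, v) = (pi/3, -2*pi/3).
E = 81;  F = 0;  G = 243/4

Partials: r_u = (9*cos(u)*cos(v), 9*sin(v)*cos(u), -9*sin(u)), r_v = (-9*sin(u)*sin(v), 9*sin(u)*cos(v), 0). As functions of (u, v):
  E = r_u · r_u = 81,
  F = r_u · r_v = 0,
  G = r_v · r_v = 81*sin(u)^2.
Evaluating at (u, v) = (pi/3, -2*pi/3): E = 81, F = 0, G = 243/4.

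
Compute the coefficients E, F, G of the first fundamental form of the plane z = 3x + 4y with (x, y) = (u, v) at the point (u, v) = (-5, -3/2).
E = 10;  F = 12;  G = 17

Partials: r_u = (1, 0, 3), r_v = (0, 1, 4). As functions of (u, v):
  E = r_u · r_u = 10,
  F = r_u · r_v = 12,
  G = r_v · r_v = 17.
Evaluating at (u, v) = (-5, -3/2): E = 10, F = 12, G = 17.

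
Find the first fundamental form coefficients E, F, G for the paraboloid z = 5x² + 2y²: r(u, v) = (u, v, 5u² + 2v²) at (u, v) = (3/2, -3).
E = 226;  F = -180;  G = 145

Partials: r_u = (1, 0, 10*u), r_v = (0, 1, 4*v). As functions of (u, v):
  E = r_u · r_u = 100*u^2 + 1,
  F = r_u · r_v = 40*u*v,
  G = r_v · r_v = 16*v^2 + 1.
Evaluating at (u, v) = (3/2, -3): E = 226, F = -180, G = 145.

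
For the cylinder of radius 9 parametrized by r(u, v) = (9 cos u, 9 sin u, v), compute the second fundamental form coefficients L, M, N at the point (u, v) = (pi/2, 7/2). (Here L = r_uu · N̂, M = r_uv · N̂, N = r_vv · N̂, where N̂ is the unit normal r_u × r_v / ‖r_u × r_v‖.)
L = -9;  M = 0;  N = 0

Compute the unit normal N̂(u, v) = (cos(u), sin(u), 0), and the second partials r_uu, r_uv, r_vv. Take dot products:
  L(u, v) = r_uu · N̂ = -9,
  M(u, v) = r_uv · N̂ = 0,
  N(u, v) = r_vv · N̂ = 0.
Evaluating at (u, v) = (pi/2, 7/2):
  L = -9, M = 0, N = 0.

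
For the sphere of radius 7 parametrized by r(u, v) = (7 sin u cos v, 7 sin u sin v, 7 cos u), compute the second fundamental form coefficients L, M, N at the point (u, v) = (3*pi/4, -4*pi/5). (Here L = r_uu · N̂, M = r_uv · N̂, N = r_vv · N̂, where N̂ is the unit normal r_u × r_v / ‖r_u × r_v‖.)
L = -7;  M = 0;  N = -7/2

Compute the unit normal N̂(u, v) = (sin(u)^2*cos(v)/Abs(sin(u)), sin(u)^2*sin(v)/Abs(sin(u)), sin(2*u)/(2*Abs(sin(u)))), and the second partials r_uu, r_uv, r_vv. Take dot products:
  L(u, v) = r_uu · N̂ = -7*sin(u)/Abs(sin(u)),
  M(u, v) = r_uv · N̂ = 0,
  N(u, v) = r_vv · N̂ = -7*sin(u)^3/Abs(sin(u)).
Evaluating at (u, v) = (3*pi/4, -4*pi/5):
  L = -7, M = 0, N = -7/2.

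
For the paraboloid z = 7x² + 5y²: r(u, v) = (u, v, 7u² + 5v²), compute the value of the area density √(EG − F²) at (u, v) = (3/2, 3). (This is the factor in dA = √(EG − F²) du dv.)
√(EG − F²)|_{(3/2, 3)} = sqrt(1342)

E = 196*u^2 + 1, F = 140*u*v, G = 100*v^2 + 1, so EG − F² = 196*u^2 + 100*v^2 + 1. Taking the positive square root: √(EG − F²) = sqrt(196*u^2 + 100*v^2 + 1). At (u, v) = (3/2, 3): sqrt(1342).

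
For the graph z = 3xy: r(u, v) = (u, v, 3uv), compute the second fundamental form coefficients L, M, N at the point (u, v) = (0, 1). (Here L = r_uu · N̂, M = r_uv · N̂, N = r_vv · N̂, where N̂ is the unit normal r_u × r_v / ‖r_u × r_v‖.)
L = 0;  M = 3*sqrt(10)/10;  N = 0

Compute the unit normal N̂(u, v) = (-3*v/sqrt(9*u^2 + 9*v^2 + 1), -3*u/sqrt(9*u^2 + 9*v^2 + 1), 1/sqrt(9*u^2 + 9*v^2 + 1)), and the second partials r_uu, r_uv, r_vv. Take dot products:
  L(u, v) = r_uu · N̂ = 0,
  M(u, v) = r_uv · N̂ = 3/sqrt(9*u^2 + 9*v^2 + 1),
  N(u, v) = r_vv · N̂ = 0.
Evaluating at (u, v) = (0, 1):
  L = 0, M = 3*sqrt(10)/10, N = 0.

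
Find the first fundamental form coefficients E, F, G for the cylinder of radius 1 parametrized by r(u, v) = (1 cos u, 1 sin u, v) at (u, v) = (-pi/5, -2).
E = 1;  F = 0;  G = 1

Partials: r_u = (-sin(u), cos(u), 0), r_v = (0, 0, 1). As functions of (u, v):
  E = r_u · r_u = 1,
  F = r_u · r_v = 0,
  G = r_v · r_v = 1.
Evaluating at (u, v) = (-pi/5, -2): E = 1, F = 0, G = 1.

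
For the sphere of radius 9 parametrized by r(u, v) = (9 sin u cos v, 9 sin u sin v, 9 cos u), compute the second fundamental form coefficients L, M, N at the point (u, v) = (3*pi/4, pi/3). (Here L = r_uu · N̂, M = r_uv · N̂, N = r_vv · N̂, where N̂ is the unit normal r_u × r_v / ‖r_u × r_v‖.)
L = -9;  M = 0;  N = -9/2

Compute the unit normal N̂(u, v) = (sin(u)^2*cos(v)/Abs(sin(u)), sin(u)^2*sin(v)/Abs(sin(u)), sin(2*u)/(2*Abs(sin(u)))), and the second partials r_uu, r_uv, r_vv. Take dot products:
  L(u, v) = r_uu · N̂ = -9*sin(u)/Abs(sin(u)),
  M(u, v) = r_uv · N̂ = 0,
  N(u, v) = r_vv · N̂ = -9*sin(u)^3/Abs(sin(u)).
Evaluating at (u, v) = (3*pi/4, pi/3):
  L = -9, M = 0, N = -9/2.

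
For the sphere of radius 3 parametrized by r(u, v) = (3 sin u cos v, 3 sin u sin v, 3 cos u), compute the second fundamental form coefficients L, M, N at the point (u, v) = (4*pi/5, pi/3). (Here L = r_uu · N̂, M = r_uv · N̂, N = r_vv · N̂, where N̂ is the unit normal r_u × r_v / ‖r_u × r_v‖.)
L = -3;  M = 0;  N = -15/8 + 3*sqrt(5)/8

Compute the unit normal N̂(u, v) = (sin(u)^2*cos(v)/Abs(sin(u)), sin(u)^2*sin(v)/Abs(sin(u)), sin(2*u)/(2*Abs(sin(u)))), and the second partials r_uu, r_uv, r_vv. Take dot products:
  L(u, v) = r_uu · N̂ = -3*sin(u)/Abs(sin(u)),
  M(u, v) = r_uv · N̂ = 0,
  N(u, v) = r_vv · N̂ = -3*sin(u)^3/Abs(sin(u)).
Evaluating at (u, v) = (4*pi/5, pi/3):
  L = -3, M = 0, N = -15/8 + 3*sqrt(5)/8.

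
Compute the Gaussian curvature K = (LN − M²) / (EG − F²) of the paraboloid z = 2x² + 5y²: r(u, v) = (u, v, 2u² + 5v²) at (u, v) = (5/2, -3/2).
K = 10/26569

Coefficients of the first fundamental form: E = 16*u^2 + 1, F = 40*u*v, G = 100*v^2 + 1.
Coefficients of the second fundamental form: L = 4/sqrt(16*u^2 + 100*v^2 + 1), M = 0, N = 10/sqrt(16*u^2 + 100*v^2 + 1).
Assemble K = (LN − M²)/(EG − F²) = 40/(256*u^4 + 3200*u^2*v^2 + 32*u^2 + 10000*v^4 + 200*v^2 + 1). At (u, v) = (5/2, -3/2): K = 10/26569.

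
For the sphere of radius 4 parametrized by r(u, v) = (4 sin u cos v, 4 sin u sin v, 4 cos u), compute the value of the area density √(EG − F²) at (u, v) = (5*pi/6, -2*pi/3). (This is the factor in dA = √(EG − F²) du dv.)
√(EG − F²)|_{(5*pi/6, -2*pi/3)} = 8

E = 16, F = 0, G = 16*sin(u)^2, so EG − F² = 256*sin(u)^2. Taking the positive square root: √(EG − F²) = 16*Abs(sin(u)). At (u, v) = (5*pi/6, -2*pi/3): 8.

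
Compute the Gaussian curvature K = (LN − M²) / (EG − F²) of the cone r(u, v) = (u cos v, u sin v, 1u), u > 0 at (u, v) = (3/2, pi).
K = 0

Coefficients of the first fundamental form: E = 2, F = 0, G = u^2.
Coefficients of the second fundamental form: L = 0, M = 0, N = sqrt(2)*u^2/(2*Abs(u)).
Assemble K = (LN − M²)/(EG − F²) = 0. At (u, v) = (3/2, pi): K = 0.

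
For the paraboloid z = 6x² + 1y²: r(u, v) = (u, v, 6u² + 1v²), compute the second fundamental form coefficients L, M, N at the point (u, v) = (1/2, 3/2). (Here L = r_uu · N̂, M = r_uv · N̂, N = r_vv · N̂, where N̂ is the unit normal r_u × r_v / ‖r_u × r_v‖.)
L = 6*sqrt(46)/23;  M = 0;  N = sqrt(46)/23

Compute the unit normal N̂(u, v) = (-12*u/sqrt(144*u^2 + 4*v^2 + 1), -2*v/sqrt(144*u^2 + 4*v^2 + 1), 1/sqrt(144*u^2 + 4*v^2 + 1)), and the second partials r_uu, r_uv, r_vv. Take dot products:
  L(u, v) = r_uu · N̂ = 12/sqrt(144*u^2 + 4*v^2 + 1),
  M(u, v) = r_uv · N̂ = 0,
  N(u, v) = r_vv · N̂ = 2/sqrt(144*u^2 + 4*v^2 + 1).
Evaluating at (u, v) = (1/2, 3/2):
  L = 6*sqrt(46)/23, M = 0, N = sqrt(46)/23.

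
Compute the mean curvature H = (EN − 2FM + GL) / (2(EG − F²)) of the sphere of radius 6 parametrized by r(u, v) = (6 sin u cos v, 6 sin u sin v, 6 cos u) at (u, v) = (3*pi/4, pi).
H = -1/6

With E = 36, F = 0, G = 36*sin(u)^2, L = -6*sin(u)/Abs(sin(u)), M = 0, N = -6*sin(u)^3/Abs(sin(u)), assemble
  H = (EN − 2FM + GL) / (2(EG − F²)) = -sin(u)/(6*Abs(sin(u))).
At (u, v) = (3*pi/4, pi): H = -1/6.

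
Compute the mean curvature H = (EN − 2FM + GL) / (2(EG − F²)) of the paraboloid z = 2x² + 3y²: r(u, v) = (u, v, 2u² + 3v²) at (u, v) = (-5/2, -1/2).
H = 323*sqrt(110)/12100

With E = 16*u^2 + 1, F = 24*u*v, G = 36*v^2 + 1, L = 4/sqrt(16*u^2 + 36*v^2 + 1), M = 0, N = 6/sqrt(16*u^2 + 36*v^2 + 1), assemble
  H = (EN − 2FM + GL) / (2(EG − F²)) = (48*u^2 + 72*v^2 + 5)/(16*u^2 + 36*v^2 + 1)^(3/2).
At (u, v) = (-5/2, -1/2): H = 323*sqrt(110)/12100.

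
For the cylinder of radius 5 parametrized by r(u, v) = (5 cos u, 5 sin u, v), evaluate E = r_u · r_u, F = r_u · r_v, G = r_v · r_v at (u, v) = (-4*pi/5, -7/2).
E = 25;  F = 0;  G = 1

Partials: r_u = (-5*sin(u), 5*cos(u), 0), r_v = (0, 0, 1). As functions of (u, v):
  E = r_u · r_u = 25,
  F = r_u · r_v = 0,
  G = r_v · r_v = 1.
Evaluating at (u, v) = (-4*pi/5, -7/2): E = 25, F = 0, G = 1.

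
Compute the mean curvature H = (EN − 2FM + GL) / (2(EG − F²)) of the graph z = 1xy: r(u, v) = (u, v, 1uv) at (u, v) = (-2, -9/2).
H = -72*sqrt(101)/10201

With E = v^2 + 1, F = u*v, G = u^2 + 1, L = 0, M = 1/sqrt(u^2 + v^2 + 1), N = 0, assemble
  H = (EN − 2FM + GL) / (2(EG − F²)) = -u*v/(u^2 + v^2 + 1)^(3/2).
At (u, v) = (-2, -9/2): H = -72*sqrt(101)/10201.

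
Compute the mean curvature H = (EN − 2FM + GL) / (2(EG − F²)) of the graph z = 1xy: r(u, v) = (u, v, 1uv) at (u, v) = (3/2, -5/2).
H = 15*sqrt(38)/722

With E = v^2 + 1, F = u*v, G = u^2 + 1, L = 0, M = 1/sqrt(u^2 + v^2 + 1), N = 0, assemble
  H = (EN − 2FM + GL) / (2(EG − F²)) = -u*v/(u^2 + v^2 + 1)^(3/2).
At (u, v) = (3/2, -5/2): H = 15*sqrt(38)/722.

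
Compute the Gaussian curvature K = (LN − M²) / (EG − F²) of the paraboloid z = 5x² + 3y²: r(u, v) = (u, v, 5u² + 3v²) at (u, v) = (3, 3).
K = 12/300125

Coefficients of the first fundamental form: E = 100*u^2 + 1, F = 60*u*v, G = 36*v^2 + 1.
Coefficients of the second fundamental form: L = 10/sqrt(100*u^2 + 36*v^2 + 1), M = 0, N = 6/sqrt(100*u^2 + 36*v^2 + 1).
Assemble K = (LN − M²)/(EG − F²) = 60/(10000*u^4 + 7200*u^2*v^2 + 200*u^2 + 1296*v^4 + 72*v^2 + 1). At (u, v) = (3, 3): K = 12/300125.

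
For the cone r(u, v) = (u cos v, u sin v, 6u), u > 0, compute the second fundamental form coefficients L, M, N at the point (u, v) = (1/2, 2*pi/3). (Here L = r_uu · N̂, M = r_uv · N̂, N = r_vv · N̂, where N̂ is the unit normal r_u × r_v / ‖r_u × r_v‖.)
L = 0;  M = 0;  N = 3*sqrt(37)/37

Compute the unit normal N̂(u, v) = (-6*sqrt(37)*u*cos(v)/(37*Abs(u)), -6*sqrt(37)*u*sin(v)/(37*Abs(u)), sqrt(37)*u/(37*Abs(u))), and the second partials r_uu, r_uv, r_vv. Take dot products:
  L(u, v) = r_uu · N̂ = 0,
  M(u, v) = r_uv · N̂ = 0,
  N(u, v) = r_vv · N̂ = 6*sqrt(37)*u^2/(37*Abs(u)).
Evaluating at (u, v) = (1/2, 2*pi/3):
  L = 0, M = 0, N = 3*sqrt(37)/37.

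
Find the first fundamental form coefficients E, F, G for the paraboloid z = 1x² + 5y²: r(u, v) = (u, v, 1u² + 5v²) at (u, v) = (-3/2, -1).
E = 10;  F = 30;  G = 101

Partials: r_u = (1, 0, 2*u), r_v = (0, 1, 10*v). As functions of (u, v):
  E = r_u · r_u = 4*u^2 + 1,
  F = r_u · r_v = 20*u*v,
  G = r_v · r_v = 100*v^2 + 1.
Evaluating at (u, v) = (-3/2, -1): E = 10, F = 30, G = 101.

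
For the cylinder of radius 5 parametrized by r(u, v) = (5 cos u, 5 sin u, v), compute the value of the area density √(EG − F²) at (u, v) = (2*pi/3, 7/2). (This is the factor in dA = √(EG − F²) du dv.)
√(EG − F²)|_{(2*pi/3, 7/2)} = 5

E = 25, F = 0, G = 1, so EG − F² = 25. Taking the positive square root: √(EG − F²) = 5. At (u, v) = (2*pi/3, 7/2): 5.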